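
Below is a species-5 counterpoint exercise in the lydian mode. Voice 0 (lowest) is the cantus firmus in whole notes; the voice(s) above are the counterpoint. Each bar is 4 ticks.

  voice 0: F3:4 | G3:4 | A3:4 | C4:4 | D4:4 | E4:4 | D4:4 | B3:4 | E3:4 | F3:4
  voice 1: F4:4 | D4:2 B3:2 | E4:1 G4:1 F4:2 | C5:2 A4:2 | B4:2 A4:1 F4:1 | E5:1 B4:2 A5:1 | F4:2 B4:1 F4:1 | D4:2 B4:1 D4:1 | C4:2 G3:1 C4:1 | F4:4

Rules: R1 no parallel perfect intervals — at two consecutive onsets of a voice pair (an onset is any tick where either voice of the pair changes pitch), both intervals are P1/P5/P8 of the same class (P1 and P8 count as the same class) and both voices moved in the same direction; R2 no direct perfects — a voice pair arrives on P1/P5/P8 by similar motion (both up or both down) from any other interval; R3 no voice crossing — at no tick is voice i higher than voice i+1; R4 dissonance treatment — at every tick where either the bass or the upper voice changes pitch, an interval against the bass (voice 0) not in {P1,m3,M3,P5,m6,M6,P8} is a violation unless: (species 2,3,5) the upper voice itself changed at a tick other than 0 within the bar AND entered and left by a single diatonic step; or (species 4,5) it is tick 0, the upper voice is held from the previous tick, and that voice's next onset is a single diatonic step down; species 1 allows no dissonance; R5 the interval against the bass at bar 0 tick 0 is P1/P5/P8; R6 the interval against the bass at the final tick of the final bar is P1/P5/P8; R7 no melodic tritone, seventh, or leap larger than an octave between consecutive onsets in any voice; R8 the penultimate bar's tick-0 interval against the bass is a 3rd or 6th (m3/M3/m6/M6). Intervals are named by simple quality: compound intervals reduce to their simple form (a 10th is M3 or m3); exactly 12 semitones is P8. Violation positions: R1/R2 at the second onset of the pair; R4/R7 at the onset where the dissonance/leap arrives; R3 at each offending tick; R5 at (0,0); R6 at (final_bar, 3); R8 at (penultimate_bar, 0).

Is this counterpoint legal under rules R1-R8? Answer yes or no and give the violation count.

bar 0: v0=F3 v1=F4 (P8)
bar 1: v0=G3 v1=D4 (P5)
bar 2: v0=A3 v1=E4 (P5)
bar 3: v0=C4 v1=C5 (P8)
bar 4: v0=D4 v1=B4 (M6)
bar 5: v0=E4 v1=E5 (P8)
bar 6: v0=D4 v1=F4 (m3)
bar 7: v0=B3 v1=D4 (m3)
bar 8: v0=E3 v1=C4 (m6)
bar 9: v0=F3 v1=F4 (P8)
  R2 @ bar2.0: G3/B3 M3 -> A3/E4 P5 similar
  R4 @ bar2.1: A3/G4 m7 untreated
  R2 @ bar3.0: A3/F4 m6 -> C4/C5 P8 similar
  R2 @ bar5.0: D4/F4 m3 -> E4/E5 P8 similar
  R7 @ bar5.0: F4->E5 leap 11st
  R4 @ bar5.3: E4/A5 P4 untreated
  R7 @ bar5.3: B4->A5 leap 10st
  R7 @ bar6.0: A5->F4 leap 16st
  R7 @ bar6.2: F4->B4 leap 6st
  R7 @ bar6.3: B4->F4 leap 6st
  R2 @ bar9.0: E3/C4 m6 -> F3/F4 P8 similar

No (11 violations)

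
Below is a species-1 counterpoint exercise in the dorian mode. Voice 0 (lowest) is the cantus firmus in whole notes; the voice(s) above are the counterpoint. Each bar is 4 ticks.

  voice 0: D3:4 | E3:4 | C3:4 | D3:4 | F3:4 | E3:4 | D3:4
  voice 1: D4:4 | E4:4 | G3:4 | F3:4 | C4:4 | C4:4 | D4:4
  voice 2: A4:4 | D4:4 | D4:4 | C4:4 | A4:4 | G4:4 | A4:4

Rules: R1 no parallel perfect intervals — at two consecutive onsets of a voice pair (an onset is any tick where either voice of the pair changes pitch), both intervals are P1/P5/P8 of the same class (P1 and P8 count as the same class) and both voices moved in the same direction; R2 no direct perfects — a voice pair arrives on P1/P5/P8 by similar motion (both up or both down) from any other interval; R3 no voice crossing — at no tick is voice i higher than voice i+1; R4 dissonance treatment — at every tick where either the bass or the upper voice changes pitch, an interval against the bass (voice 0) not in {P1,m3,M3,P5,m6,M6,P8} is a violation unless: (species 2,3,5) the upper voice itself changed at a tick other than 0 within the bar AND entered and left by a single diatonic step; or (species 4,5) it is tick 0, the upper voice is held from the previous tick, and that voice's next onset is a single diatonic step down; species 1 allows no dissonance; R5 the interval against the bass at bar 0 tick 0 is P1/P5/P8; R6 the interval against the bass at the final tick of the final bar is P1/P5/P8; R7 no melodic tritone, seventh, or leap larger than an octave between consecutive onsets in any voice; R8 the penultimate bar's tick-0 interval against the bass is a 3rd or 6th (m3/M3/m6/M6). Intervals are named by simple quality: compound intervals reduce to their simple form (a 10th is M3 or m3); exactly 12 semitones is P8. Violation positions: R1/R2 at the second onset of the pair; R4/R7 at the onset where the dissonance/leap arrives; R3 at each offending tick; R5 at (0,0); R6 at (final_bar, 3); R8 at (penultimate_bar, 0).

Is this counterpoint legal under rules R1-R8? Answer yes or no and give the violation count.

bar 0: v0=D3 v1=D4 v2=A4 (P5)
bar 1: v0=E3 v1=E4 v2=D4 (m7)
bar 2: v0=C3 v1=G3 v2=D4 (M2)
bar 3: v0=D3 v1=F3 v2=C4 (m7)
bar 4: v0=F3 v1=C4 v2=A4 (M3)
bar 5: v0=E3 v1=C4 v2=G4 (m3)
bar 6: v0=D3 v1=D4 v2=A4 (P5)
  R1 @ bar1.0: D3/D4 P8 -> E3/E4 P8 similar
  R3 @ bar1.0: E4 above D4
  R4 @ bar1.0: E3/D4 m7 untreated
  R3 @ bar1.1: E4 above D4
  R3 @ bar1.2: E4 above D4
  R3 @ bar1.3: E4 above D4
  R2 @ bar2.0: E3/E4 P8 -> C3/G3 P5 similar
  R4 @ bar2.0: C3/D4 M2 untreated
  R1 @ bar3.0: G3/D4 P5 -> F3/C4 P5 similar
  R4 @ bar3.0: D3/C4 m7 untreated
  R2 @ bar4.0: D3/F3 m3 -> F3/C4 P5 similar
  R1 @ bar6.0: C4/G4 P5 -> D4/A4 P5 similar

No (12 violations)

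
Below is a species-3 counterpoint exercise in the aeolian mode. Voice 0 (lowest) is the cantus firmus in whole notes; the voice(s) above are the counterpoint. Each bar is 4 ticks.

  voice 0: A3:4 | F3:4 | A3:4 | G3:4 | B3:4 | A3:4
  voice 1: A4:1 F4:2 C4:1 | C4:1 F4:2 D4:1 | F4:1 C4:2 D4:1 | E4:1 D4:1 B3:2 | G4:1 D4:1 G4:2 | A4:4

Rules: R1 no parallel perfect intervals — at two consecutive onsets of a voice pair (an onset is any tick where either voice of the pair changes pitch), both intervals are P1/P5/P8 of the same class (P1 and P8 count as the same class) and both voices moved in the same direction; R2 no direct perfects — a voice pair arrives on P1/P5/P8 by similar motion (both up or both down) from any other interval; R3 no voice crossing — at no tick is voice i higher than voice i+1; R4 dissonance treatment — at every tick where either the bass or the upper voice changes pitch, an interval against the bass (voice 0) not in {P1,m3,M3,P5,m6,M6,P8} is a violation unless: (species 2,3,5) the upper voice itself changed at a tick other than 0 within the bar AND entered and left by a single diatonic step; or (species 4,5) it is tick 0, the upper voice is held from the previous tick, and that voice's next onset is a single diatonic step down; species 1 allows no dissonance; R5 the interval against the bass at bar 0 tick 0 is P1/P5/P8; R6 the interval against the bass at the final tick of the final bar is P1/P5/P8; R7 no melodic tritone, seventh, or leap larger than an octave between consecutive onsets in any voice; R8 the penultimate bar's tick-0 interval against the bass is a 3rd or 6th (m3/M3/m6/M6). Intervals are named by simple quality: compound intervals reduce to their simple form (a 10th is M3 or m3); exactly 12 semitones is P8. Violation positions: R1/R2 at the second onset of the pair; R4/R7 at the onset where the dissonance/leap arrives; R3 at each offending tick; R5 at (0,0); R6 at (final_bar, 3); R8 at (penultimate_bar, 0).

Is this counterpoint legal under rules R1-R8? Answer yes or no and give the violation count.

bar 0: v0=A3 v1=A4 (P8)
bar 1: v0=F3 v1=C4 (P5)
bar 2: v0=A3 v1=F4 (m6)
bar 3: v0=G3 v1=E4 (M6)
bar 4: v0=B3 v1=G4 (m6)
bar 5: v0=A3 v1=A4 (P8)

Yes (0 violations)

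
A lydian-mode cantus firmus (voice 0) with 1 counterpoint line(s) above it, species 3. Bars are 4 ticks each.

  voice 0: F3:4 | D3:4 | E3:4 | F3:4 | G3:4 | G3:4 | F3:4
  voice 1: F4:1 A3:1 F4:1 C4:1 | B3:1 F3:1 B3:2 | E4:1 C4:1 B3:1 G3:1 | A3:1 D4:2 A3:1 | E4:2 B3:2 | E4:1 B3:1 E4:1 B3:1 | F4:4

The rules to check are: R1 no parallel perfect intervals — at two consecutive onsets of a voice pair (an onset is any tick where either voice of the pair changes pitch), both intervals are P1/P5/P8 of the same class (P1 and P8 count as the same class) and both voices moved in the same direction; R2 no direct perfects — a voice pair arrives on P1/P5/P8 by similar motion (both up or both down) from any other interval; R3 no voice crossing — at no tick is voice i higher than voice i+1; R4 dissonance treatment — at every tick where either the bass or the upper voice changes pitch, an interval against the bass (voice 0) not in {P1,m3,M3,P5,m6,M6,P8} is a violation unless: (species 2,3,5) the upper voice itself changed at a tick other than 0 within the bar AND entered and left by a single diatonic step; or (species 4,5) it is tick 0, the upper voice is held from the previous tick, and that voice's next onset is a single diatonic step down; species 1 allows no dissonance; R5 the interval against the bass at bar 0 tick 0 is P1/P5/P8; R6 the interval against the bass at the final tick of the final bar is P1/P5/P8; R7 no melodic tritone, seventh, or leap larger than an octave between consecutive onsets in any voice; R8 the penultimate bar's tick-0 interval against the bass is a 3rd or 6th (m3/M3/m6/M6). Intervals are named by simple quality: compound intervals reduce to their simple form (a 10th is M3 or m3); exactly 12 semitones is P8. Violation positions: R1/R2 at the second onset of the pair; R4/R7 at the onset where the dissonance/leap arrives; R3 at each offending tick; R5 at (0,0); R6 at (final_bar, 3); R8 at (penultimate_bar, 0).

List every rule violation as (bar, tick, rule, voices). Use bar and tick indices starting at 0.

(1, 1, R7, (1,))
(1, 2, R7, (1,))
(2, 0, R2, (0, 1))
(6, 0, R7, (1,))

bar 0: v0=F3 v1=F4 downbeat P8
bar 1: v0=D3 v1=B3 downbeat M6
bar 2: v0=E3 v1=E4 downbeat P8
bar 3: v0=F3 v1=A3 downbeat M3
bar 4: v0=G3 v1=E4 downbeat M6
bar 5: v0=G3 v1=E4 downbeat M6
bar 6: v0=F3 v1=F4 downbeat P8
  -> R7 @ bar 1 tick 1 v(1,): B3->F3 leap 6st
  -> R7 @ bar 1 tick 2 v(1,): F3->B3 leap 6st
  -> R2 @ bar 2 tick 0 v(0, 1): D3/B3 M6 -> E3/E4 P8 similar
  -> R7 @ bar 6 tick 0 v(1,): B3->F4 leap 6st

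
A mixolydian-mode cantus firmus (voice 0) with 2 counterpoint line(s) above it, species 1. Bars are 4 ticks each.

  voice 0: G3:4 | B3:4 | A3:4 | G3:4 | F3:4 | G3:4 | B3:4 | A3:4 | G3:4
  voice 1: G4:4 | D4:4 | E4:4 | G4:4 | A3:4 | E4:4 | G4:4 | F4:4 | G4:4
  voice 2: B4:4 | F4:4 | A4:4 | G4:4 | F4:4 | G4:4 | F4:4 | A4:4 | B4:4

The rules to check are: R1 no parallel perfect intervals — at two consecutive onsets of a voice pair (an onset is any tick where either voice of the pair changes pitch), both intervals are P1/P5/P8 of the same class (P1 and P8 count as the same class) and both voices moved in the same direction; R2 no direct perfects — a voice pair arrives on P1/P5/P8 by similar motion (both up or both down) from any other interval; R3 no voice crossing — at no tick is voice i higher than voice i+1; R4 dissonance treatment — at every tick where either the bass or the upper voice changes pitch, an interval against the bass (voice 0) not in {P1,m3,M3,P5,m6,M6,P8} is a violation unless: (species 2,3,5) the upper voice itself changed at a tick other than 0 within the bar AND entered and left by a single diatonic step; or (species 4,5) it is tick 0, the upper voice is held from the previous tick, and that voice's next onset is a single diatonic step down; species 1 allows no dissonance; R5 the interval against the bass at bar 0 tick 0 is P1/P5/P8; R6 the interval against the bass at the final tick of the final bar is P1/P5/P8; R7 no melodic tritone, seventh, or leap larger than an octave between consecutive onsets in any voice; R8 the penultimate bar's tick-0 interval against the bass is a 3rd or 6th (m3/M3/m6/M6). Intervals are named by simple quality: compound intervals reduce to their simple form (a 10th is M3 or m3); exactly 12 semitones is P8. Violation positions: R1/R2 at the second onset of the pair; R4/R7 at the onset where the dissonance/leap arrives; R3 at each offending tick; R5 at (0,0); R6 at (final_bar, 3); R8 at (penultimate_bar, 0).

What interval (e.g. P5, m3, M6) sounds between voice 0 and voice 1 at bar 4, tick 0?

M3

voice 0=F3 voice 1=A3 -> M3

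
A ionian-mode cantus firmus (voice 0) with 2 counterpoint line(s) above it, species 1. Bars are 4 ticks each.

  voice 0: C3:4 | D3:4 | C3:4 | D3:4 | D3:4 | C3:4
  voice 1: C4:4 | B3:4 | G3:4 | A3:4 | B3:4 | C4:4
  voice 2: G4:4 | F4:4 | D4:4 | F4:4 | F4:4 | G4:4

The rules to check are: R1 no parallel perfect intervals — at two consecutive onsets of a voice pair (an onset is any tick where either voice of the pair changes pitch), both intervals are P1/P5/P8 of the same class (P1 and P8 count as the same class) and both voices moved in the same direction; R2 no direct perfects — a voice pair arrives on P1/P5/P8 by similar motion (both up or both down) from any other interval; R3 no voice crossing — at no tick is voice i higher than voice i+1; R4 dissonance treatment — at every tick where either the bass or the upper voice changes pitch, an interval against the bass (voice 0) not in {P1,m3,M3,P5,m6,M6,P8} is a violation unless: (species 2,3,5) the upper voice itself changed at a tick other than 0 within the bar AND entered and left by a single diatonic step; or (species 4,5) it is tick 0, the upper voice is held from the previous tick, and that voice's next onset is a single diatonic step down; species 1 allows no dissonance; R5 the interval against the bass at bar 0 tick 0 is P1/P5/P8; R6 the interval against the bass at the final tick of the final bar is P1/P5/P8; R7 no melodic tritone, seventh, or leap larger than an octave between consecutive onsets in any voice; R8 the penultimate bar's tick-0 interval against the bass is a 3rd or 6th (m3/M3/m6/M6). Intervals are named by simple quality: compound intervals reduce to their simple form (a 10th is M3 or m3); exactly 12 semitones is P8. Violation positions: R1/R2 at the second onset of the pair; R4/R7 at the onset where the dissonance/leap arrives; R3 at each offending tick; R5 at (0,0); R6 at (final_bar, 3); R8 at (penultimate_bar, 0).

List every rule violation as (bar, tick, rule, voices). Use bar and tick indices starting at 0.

bar 0: v0=C3 v1=C4 v2=G4 downbeat P5
bar 1: v0=D3 v1=B3 v2=F4 downbeat m3
bar 2: v0=C3 v1=G3 v2=D4 downbeat M2
bar 3: v0=D3 v1=A3 v2=F4 downbeat m3
bar 4: v0=D3 v1=B3 v2=F4 downbeat m3
bar 5: v0=C3 v1=C4 v2=G4 downbeat P5
  -> R2 @ bar 2 tick 0 v(0, 1): D3/B3 M6 -> C3/G3 P5 similar
  -> R2 @ bar 2 tick 0 v(1, 2): B3/F4 TT -> G3/D4 P5 similar
  -> R4 @ bar 2 tick 0 v(0, 2): C3/D4 M2 untreated
  -> R1 @ bar 3 tick 0 v(0, 1): C3/G3 P5 -> D3/A3 P5 similar
  -> R2 @ bar 5 tick 0 v(1, 2): B3/F4 TT -> C4/G4 P5 similar

(2, 0, R2, (0, 1))
(2, 0, R2, (1, 2))
(2, 0, R4, (0, 2))
(3, 0, R1, (0, 1))
(5, 0, R2, (1, 2))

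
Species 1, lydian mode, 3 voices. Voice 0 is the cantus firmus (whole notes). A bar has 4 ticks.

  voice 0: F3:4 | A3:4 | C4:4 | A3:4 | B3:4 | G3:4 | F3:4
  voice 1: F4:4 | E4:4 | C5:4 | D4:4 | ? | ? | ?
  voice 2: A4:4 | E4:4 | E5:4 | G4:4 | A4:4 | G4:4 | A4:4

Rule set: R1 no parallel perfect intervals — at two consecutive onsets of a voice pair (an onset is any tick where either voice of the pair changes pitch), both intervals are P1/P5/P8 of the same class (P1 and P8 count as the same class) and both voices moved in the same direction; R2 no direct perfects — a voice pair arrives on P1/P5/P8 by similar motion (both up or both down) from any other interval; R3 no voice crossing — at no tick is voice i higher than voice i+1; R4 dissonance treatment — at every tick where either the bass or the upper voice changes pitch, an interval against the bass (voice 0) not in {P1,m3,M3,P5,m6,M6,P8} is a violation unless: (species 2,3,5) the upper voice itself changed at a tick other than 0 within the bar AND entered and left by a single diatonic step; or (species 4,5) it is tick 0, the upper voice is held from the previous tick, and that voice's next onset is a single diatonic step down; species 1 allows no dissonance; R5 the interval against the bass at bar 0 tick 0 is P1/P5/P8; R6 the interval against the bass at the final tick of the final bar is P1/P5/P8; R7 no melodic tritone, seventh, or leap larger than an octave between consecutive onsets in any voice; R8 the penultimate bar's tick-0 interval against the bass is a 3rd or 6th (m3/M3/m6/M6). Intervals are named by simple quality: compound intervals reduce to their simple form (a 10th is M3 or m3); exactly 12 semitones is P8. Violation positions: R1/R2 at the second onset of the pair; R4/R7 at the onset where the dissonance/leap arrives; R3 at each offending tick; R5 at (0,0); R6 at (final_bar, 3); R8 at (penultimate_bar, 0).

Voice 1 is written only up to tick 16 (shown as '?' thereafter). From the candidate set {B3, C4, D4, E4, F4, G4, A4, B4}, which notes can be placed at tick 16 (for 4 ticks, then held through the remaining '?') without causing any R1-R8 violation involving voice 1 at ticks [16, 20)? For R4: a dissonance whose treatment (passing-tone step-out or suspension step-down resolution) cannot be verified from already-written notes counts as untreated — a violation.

B3: legal
C4: violates R4
D4: legal
E4: violates R4
F4: violates R4
G4: legal
A4: violates R2,R4
B4: violates R2,R3

{B3, D4, G4}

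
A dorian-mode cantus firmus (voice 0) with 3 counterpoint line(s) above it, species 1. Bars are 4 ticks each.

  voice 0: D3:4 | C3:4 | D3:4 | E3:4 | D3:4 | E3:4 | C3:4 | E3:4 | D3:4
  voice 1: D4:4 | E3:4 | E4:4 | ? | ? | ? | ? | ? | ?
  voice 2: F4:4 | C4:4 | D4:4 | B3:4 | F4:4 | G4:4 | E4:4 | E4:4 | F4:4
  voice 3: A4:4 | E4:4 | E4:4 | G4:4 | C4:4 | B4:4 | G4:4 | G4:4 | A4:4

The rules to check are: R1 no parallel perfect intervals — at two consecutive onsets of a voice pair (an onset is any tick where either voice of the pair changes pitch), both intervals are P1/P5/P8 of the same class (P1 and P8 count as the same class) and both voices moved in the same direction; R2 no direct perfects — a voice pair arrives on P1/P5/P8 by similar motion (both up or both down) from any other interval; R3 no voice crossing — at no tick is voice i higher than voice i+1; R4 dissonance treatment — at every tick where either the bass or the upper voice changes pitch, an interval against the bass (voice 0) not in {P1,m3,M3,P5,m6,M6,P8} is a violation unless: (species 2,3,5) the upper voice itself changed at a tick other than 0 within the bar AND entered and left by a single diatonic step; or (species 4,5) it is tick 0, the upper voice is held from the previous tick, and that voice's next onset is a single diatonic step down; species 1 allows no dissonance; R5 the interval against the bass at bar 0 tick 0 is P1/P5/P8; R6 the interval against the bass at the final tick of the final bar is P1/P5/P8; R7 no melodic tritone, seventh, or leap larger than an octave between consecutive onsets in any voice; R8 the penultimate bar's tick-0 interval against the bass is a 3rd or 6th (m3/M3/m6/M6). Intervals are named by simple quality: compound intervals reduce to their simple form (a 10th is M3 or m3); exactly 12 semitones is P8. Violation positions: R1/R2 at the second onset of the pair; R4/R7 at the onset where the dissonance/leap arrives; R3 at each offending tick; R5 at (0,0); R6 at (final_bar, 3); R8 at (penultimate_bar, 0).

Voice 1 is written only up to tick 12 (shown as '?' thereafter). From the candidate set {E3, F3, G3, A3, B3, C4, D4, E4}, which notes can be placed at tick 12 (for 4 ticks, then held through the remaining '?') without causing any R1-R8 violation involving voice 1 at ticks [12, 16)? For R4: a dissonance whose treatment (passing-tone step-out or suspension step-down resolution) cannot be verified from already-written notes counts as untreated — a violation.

E3: violates R2
F3: violates R4,R7
G3: legal
A3: violates R4
B3: violates R2
C4: violates R3
D4: violates R3,R4
E4: violates R3

{G3}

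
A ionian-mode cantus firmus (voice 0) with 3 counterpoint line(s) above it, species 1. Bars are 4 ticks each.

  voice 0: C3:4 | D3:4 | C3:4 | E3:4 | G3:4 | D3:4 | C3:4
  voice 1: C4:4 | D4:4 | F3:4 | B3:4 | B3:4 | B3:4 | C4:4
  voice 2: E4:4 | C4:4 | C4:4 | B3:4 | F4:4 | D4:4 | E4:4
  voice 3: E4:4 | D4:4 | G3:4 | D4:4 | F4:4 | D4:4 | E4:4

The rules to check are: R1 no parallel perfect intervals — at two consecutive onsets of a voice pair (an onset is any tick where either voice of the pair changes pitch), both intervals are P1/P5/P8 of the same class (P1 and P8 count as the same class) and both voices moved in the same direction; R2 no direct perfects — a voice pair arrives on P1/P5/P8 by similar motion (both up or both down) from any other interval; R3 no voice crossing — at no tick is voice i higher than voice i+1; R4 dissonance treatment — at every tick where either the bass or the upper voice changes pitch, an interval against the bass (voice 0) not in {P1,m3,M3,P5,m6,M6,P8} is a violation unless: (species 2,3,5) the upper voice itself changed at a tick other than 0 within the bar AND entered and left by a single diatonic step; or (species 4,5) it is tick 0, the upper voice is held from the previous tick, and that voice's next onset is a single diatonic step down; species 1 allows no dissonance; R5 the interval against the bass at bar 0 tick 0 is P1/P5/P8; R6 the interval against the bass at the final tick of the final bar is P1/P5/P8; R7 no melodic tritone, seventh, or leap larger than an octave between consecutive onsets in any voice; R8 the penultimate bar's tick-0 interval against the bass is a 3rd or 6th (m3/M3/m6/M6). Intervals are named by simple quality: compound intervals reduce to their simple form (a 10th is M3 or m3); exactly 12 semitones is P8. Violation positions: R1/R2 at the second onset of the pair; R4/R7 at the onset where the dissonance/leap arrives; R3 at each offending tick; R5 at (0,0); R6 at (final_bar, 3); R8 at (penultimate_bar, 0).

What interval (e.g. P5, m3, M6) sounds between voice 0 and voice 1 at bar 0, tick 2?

voice 0=C3 voice 1=C4 -> P8

P8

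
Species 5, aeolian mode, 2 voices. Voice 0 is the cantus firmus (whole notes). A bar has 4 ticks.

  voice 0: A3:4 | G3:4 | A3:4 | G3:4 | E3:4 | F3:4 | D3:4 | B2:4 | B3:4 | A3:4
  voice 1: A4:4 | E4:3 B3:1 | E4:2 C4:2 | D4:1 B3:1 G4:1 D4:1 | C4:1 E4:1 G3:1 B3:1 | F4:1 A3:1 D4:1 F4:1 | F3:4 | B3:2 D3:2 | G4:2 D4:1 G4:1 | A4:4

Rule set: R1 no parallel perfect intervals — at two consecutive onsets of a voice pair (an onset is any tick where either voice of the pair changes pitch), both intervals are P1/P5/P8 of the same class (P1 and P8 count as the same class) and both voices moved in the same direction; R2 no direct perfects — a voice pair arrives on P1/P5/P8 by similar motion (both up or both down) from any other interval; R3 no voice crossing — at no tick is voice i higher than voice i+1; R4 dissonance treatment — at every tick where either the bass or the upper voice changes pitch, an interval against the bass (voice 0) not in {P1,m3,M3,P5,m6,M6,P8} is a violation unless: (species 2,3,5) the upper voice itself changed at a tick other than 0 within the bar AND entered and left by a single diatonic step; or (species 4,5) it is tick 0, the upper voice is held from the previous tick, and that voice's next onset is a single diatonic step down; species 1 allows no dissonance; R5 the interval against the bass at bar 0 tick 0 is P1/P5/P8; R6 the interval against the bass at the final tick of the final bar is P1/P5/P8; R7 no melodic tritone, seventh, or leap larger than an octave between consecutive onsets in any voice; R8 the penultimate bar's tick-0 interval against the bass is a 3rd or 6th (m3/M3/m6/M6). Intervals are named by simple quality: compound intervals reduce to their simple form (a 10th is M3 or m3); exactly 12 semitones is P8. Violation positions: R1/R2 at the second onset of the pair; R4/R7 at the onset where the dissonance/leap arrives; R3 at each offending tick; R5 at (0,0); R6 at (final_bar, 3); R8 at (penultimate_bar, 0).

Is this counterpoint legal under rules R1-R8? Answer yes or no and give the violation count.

No (5 violations)

bar 0: v0=A3 v1=A4 (P8)
bar 1: v0=G3 v1=E4 (M6)
bar 2: v0=A3 v1=E4 (P5)
bar 3: v0=G3 v1=D4 (P5)
bar 4: v0=E3 v1=C4 (m6)
bar 5: v0=F3 v1=F4 (P8)
bar 6: v0=D3 v1=F3 (m3)
bar 7: v0=B2 v1=B3 (P8)
bar 8: v0=B3 v1=G4 (m6)
bar 9: v0=A3 v1=A4 (P8)
  R2 @ bar2.0: G3/B3 M3 -> A3/E4 P5 similar
  R2 @ bar5.0: E3/B3 P5 -> F3/F4 P8 similar
  R7 @ bar5.0: B3->F4 leap 6st
  R7 @ bar7.0: F3->B3 leap 6st
  R7 @ bar8.0: D3->G4 leap 17st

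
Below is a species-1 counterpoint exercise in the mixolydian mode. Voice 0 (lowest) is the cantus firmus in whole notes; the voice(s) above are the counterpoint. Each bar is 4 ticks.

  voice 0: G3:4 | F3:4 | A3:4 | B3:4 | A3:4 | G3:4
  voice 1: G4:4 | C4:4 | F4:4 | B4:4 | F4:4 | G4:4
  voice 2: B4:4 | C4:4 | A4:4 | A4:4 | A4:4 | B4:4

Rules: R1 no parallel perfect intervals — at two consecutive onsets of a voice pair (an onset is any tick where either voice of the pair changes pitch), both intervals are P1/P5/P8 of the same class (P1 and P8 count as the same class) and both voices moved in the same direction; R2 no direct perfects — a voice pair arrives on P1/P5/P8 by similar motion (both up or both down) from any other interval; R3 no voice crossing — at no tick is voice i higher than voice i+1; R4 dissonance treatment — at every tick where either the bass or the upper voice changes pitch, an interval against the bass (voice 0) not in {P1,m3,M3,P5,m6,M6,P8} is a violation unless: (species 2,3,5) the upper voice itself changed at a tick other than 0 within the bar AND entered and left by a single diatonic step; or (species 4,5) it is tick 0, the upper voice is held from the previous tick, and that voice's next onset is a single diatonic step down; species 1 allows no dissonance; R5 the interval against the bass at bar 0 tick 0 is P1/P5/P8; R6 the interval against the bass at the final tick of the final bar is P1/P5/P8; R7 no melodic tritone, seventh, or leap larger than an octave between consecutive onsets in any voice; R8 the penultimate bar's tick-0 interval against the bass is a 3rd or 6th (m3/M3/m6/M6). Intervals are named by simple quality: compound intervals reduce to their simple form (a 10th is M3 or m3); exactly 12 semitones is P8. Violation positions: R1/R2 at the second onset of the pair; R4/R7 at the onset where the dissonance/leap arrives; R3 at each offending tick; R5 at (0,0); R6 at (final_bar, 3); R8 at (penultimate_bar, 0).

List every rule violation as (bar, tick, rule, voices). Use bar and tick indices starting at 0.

(0, 0, R5, (0, 2))
(1, 0, R2, (0, 1))
(1, 0, R2, (0, 2))
(1, 0, R2, (1, 2))
(1, 0, R7, (2,))
(2, 0, R2, (0, 2))
(3, 0, R2, (0, 1))
(3, 0, R3, (1, 2))
(3, 0, R4, (0, 2))
(3, 0, R7, (1,))
(3, 1, R3, (1, 2))
(3, 2, R3, (1, 2))
(3, 3, R3, (1, 2))
(4, 0, R7, (1,))
(4, 0, R8, (0, 2))
(5, 3, R6, (0, 2))

bar 0: v0=G3 v1=G4 v2=B4 downbeat M3
bar 1: v0=F3 v1=C4 v2=C4 downbeat P5
bar 2: v0=A3 v1=F4 v2=A4 downbeat P8
bar 3: v0=B3 v1=B4 v2=A4 downbeat m7
bar 4: v0=A3 v1=F4 v2=A4 downbeat P8
bar 5: v0=G3 v1=G4 v2=B4 downbeat M3
  -> R5 @ bar 0 tick 0 v(0, 2): opens on M3
  -> R2 @ bar 1 tick 0 v(0, 1): G3/G4 P8 -> F3/C4 P5 similar
  -> R2 @ bar 1 tick 0 v(0, 2): G3/B4 M3 -> F3/C4 P5 similar
  -> R2 @ bar 1 tick 0 v(1, 2): G4/B4 M3 -> C4/C4 P1 similar
  -> R7 @ bar 1 tick 0 v(2,): B4->C4 leap 11st
  -> R2 @ bar 2 tick 0 v(0, 2): F3/C4 P5 -> A3/A4 P8 similar
  -> R2 @ bar 3 tick 0 v(0, 1): A3/F4 m6 -> B3/B4 P8 similar
  -> R3 @ bar 3 tick 0 v(1, 2): B4 above A4
  -> R4 @ bar 3 tick 0 v(0, 2): B3/A4 m7 untreated
  -> R7 @ bar 3 tick 0 v(1,): F4->B4 leap 6st
  -> R3 @ bar 3 tick 1 v(1, 2): B4 above A4
  -> R3 @ bar 3 tick 2 v(1, 2): B4 above A4
  -> R3 @ bar 3 tick 3 v(1, 2): B4 above A4
  -> R7 @ bar 4 tick 0 v(1,): B4->F4 leap 6st
  -> R8 @ bar 4 tick 0 v(0, 2): penult P8 not 3rd/6th
  -> R6 @ bar 5 tick 3 v(0, 2): closes on M3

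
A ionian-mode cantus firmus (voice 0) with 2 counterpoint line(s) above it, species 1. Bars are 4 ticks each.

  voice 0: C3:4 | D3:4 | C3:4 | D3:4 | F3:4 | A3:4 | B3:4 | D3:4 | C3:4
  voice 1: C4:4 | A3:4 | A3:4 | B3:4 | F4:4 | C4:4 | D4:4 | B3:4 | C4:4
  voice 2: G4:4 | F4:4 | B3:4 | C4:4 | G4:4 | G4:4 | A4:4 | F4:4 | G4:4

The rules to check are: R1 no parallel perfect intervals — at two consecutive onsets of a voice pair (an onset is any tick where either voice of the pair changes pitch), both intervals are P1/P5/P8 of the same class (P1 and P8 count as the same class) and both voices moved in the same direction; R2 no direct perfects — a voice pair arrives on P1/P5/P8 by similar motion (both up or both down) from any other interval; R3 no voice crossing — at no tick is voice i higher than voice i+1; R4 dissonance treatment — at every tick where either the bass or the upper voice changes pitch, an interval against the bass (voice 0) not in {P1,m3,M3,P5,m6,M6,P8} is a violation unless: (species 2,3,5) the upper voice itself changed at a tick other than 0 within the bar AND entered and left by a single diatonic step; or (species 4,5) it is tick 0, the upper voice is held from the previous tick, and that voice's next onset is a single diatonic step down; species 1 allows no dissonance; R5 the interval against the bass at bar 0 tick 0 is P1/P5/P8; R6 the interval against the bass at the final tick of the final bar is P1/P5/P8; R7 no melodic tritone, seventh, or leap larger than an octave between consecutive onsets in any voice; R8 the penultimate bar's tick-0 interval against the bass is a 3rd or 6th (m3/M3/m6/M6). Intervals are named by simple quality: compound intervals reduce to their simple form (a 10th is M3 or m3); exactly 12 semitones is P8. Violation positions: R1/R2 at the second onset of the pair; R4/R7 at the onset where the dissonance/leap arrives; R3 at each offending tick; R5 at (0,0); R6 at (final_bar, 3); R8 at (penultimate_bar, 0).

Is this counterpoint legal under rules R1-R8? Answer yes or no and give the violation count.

bar 0: v0=C3 v1=C4 v2=G4 (P5)
bar 1: v0=D3 v1=A3 v2=F4 (m3)
bar 2: v0=C3 v1=A3 v2=B3 (M7)
bar 3: v0=D3 v1=B3 v2=C4 (m7)
bar 4: v0=F3 v1=F4 v2=G4 (M2)
bar 5: v0=A3 v1=C4 v2=G4 (m7)
bar 6: v0=B3 v1=D4 v2=A4 (m7)
bar 7: v0=D3 v1=B3 v2=F4 (m3)
bar 8: v0=C3 v1=C4 v2=G4 (P5)
  R4 @ bar2.0: C3/B3 M7 untreated
  R7 @ bar2.0: F4->B3 leap 6st
  R4 @ bar3.0: D3/C4 m7 untreated
  R2 @ bar4.0: D3/B3 M6 -> F3/F4 P8 similar
  R4 @ bar4.0: F3/G4 M2 untreated
  R7 @ bar4.0: B3->F4 leap 6st
  R4 @ bar5.0: A3/G4 m7 untreated
  R1 @ bar6.0: C4/G4 P5 -> D4/A4 P5 similar
  R4 @ bar6.0: B3/A4 m7 untreated
  R2 @ bar8.0: B3/F4 TT -> C4/G4 P5 similar

No (10 violations)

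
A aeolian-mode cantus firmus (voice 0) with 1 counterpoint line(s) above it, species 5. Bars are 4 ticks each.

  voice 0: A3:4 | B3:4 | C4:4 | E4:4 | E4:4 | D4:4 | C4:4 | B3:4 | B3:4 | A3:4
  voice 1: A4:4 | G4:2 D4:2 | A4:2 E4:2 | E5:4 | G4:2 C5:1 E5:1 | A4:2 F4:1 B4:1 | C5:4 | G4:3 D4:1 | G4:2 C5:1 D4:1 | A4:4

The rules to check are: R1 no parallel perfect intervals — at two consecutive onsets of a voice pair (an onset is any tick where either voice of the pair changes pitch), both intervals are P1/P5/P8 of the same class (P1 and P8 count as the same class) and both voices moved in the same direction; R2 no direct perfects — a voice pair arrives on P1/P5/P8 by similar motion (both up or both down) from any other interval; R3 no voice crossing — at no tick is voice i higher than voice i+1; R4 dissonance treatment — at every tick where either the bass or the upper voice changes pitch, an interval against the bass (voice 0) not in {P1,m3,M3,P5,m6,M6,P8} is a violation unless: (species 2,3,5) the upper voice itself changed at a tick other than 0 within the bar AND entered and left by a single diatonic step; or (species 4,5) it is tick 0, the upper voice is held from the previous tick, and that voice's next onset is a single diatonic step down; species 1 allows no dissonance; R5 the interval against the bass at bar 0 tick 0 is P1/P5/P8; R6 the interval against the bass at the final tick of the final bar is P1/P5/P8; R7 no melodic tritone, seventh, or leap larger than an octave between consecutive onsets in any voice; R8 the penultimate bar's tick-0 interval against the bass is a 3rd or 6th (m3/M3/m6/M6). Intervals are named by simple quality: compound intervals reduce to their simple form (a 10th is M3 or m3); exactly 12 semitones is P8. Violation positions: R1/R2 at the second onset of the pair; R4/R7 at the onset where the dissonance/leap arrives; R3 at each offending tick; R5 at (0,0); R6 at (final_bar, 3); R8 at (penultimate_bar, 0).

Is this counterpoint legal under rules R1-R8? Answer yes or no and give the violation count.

bar 0: v0=A3 v1=A4 (P8)
bar 1: v0=B3 v1=G4 (m6)
bar 2: v0=C4 v1=A4 (M6)
bar 3: v0=E4 v1=E5 (P8)
bar 4: v0=E4 v1=G4 (m3)
bar 5: v0=D4 v1=A4 (P5)
bar 6: v0=C4 v1=C5 (P8)
bar 7: v0=B3 v1=G4 (m6)
bar 8: v0=B3 v1=G4 (m6)
bar 9: v0=A3 v1=A4 (P8)
  R2 @ bar3.0: C4/E4 M3 -> E4/E5 P8 similar
  R2 @ bar5.0: E4/E5 P8 -> D4/A4 P5 similar
  R7 @ bar5.3: F4->B4 leap 6st
  R4 @ bar8.2: B3/C5 m2 untreated
  R7 @ bar8.3: C5->D4 leap 10st

No (5 violations)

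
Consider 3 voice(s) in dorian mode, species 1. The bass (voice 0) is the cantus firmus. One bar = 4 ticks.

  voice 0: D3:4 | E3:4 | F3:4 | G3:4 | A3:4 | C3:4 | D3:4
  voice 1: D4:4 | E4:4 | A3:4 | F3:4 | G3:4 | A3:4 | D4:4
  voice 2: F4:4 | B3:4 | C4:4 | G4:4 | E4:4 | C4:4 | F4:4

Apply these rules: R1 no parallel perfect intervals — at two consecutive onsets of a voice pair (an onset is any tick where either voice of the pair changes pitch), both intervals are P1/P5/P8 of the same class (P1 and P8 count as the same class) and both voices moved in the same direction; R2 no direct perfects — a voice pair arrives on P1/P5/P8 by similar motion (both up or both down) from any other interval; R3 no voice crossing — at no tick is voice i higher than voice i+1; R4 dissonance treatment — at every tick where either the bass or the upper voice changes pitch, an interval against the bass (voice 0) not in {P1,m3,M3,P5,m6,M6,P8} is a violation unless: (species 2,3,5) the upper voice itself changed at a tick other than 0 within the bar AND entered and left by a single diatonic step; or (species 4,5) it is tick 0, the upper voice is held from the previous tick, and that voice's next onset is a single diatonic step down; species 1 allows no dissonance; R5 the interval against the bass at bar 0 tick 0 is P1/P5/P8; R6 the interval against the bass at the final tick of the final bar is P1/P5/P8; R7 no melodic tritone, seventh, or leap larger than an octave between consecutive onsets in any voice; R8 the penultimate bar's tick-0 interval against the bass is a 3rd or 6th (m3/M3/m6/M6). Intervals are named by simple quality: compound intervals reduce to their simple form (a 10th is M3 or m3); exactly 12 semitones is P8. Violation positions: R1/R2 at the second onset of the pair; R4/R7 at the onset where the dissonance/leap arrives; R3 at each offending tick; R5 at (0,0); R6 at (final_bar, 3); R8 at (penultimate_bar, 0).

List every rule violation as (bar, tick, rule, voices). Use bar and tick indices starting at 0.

bar 0: v0=D3 v1=D4 v2=F4 downbeat m3
bar 1: v0=E3 v1=E4 v2=B3 downbeat P5
bar 2: v0=F3 v1=A3 v2=C4 downbeat P5
bar 3: v0=G3 v1=F3 v2=G4 downbeat P8
bar 4: v0=A3 v1=G3 v2=E4 downbeat P5
bar 5: v0=C3 v1=A3 v2=C4 downbeat P8
bar 6: v0=D3 v1=D4 v2=F4 downbeat m3
  -> R5 @ bar 0 tick 0 v(0, 2): opens on m3
  -> R1 @ bar 1 tick 0 v(0, 1): D3/D4 P8 -> E3/E4 P8 similar
  -> R3 @ bar 1 tick 0 v(1, 2): E4 above B3
  -> R7 @ bar 1 tick 0 v(2,): F4->B3 leap 6st
  -> R3 @ bar 1 tick 1 v(1, 2): E4 above B3
  -> R3 @ bar 1 tick 2 v(1, 2): E4 above B3
  -> R3 @ bar 1 tick 3 v(1, 2): E4 above B3
  -> R1 @ bar 2 tick 0 v(0, 2): E3/B3 P5 -> F3/C4 P5 similar
  -> R2 @ bar 3 tick 0 v(0, 2): F3/C4 P5 -> G3/G4 P8 similar
  -> R3 @ bar 3 tick 0 v(0, 1): G3 above F3
  -> R4 @ bar 3 tick 0 v(0, 1): G3/F3 M2 untreated
  -> R3 @ bar 3 tick 1 v(0, 1): G3 above F3
  -> R3 @ bar 3 tick 2 v(0, 1): G3 above F3
  -> R3 @ bar 3 tick 3 v(0, 1): G3 above F3
  -> R3 @ bar 4 tick 0 v(0, 1): A3 above G3
  -> R4 @ bar 4 tick 0 v(0, 1): A3/G3 M2 untreated
  -> R3 @ bar 4 tick 1 v(0, 1): A3 above G3
  -> R3 @ bar 4 tick 2 v(0, 1): A3 above G3
  -> R3 @ bar 4 tick 3 v(0, 1): A3 above G3
  -> R2 @ bar 5 tick 0 v(0, 2): A3/E4 P5 -> C3/C4 P8 similar
  -> R8 @ bar 5 tick 0 v(0, 2): penult P8 not 3rd/6th
  -> R2 @ bar 6 tick 0 v(0, 1): C3/A3 M6 -> D3/D4 P8 similar
  -> R6 @ bar 6 tick 3 v(0, 2): closes on m3

(0, 0, R5, (0, 2))
(1, 0, R1, (0, 1))
(1, 0, R3, (1, 2))
(1, 0, R7, (2,))
(1, 1, R3, (1, 2))
(1, 2, R3, (1, 2))
(1, 3, R3, (1, 2))
(2, 0, R1, (0, 2))
(3, 0, R2, (0, 2))
(3, 0, R3, (0, 1))
(3, 0, R4, (0, 1))
(3, 1, R3, (0, 1))
(3, 2, R3, (0, 1))
(3, 3, R3, (0, 1))
(4, 0, R3, (0, 1))
(4, 0, R4, (0, 1))
(4, 1, R3, (0, 1))
(4, 2, R3, (0, 1))
(4, 3, R3, (0, 1))
(5, 0, R2, (0, 2))
(5, 0, R8, (0, 2))
(6, 0, R2, (0, 1))
(6, 3, R6, (0, 2))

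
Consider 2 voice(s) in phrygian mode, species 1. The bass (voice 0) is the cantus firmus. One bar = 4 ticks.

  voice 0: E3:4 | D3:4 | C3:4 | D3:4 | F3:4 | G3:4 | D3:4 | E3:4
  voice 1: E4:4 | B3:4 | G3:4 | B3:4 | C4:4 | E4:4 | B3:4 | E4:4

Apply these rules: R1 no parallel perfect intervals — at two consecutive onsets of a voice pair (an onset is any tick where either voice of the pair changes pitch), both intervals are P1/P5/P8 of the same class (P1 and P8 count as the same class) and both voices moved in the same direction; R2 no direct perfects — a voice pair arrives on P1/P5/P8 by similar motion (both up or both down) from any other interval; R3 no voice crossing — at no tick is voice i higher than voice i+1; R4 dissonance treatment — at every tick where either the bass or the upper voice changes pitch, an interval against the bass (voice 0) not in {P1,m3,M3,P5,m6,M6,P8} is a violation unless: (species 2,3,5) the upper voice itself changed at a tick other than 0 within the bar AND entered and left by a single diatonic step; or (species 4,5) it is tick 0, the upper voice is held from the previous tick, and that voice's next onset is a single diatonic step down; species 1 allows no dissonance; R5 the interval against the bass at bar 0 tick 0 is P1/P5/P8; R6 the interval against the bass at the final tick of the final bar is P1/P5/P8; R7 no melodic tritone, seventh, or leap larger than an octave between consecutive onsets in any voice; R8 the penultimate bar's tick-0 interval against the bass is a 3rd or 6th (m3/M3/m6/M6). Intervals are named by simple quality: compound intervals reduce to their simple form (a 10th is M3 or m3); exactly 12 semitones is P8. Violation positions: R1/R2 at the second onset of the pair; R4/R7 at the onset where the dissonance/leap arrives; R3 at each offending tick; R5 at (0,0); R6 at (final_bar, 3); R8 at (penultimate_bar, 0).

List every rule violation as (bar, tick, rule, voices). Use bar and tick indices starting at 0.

(2, 0, R2, (0, 1))
(4, 0, R2, (0, 1))
(7, 0, R2, (0, 1))

bar 0: v0=E3 v1=E4 downbeat P8
bar 1: v0=D3 v1=B3 downbeat M6
bar 2: v0=C3 v1=G3 downbeat P5
bar 3: v0=D3 v1=B3 downbeat M6
bar 4: v0=F3 v1=C4 downbeat P5
bar 5: v0=G3 v1=E4 downbeat M6
bar 6: v0=D3 v1=B3 downbeat M6
bar 7: v0=E3 v1=E4 downbeat P8
  -> R2 @ bar 2 tick 0 v(0, 1): D3/B3 M6 -> C3/G3 P5 similar
  -> R2 @ bar 4 tick 0 v(0, 1): D3/B3 M6 -> F3/C4 P5 similar
  -> R2 @ bar 7 tick 0 v(0, 1): D3/B3 M6 -> E3/E4 P8 similar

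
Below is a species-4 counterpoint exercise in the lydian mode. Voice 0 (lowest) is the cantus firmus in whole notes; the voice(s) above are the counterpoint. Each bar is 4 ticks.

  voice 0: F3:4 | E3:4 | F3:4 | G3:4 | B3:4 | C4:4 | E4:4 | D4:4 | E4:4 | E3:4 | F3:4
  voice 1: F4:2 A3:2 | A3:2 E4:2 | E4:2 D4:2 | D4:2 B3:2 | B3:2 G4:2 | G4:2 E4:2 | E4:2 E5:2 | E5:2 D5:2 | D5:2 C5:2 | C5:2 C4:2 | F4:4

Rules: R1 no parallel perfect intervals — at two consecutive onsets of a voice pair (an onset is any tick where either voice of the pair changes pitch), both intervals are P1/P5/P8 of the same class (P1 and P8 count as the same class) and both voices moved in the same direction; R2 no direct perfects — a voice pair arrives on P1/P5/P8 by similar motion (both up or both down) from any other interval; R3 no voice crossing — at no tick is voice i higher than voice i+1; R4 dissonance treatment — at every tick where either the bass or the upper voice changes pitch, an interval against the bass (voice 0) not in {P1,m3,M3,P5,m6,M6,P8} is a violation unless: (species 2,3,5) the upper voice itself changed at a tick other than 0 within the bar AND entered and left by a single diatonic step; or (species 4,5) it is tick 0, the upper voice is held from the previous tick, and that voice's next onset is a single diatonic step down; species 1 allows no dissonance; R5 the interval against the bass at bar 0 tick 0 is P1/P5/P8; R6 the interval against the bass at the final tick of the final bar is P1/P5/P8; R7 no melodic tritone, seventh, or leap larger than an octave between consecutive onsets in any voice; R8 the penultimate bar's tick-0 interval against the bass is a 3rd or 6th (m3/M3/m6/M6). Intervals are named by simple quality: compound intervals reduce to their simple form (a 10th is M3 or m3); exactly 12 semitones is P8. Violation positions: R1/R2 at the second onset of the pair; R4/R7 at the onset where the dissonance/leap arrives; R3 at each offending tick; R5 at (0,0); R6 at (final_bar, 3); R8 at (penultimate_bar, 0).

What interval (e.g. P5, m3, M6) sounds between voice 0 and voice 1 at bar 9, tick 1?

m6

voice 0=E3 voice 1=C5 -> m6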